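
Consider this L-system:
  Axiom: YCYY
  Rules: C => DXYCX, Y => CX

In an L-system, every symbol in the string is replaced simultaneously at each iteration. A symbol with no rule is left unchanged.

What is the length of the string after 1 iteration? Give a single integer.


Answer: 11

Derivation:
Step 0: length = 4
Step 1: length = 11


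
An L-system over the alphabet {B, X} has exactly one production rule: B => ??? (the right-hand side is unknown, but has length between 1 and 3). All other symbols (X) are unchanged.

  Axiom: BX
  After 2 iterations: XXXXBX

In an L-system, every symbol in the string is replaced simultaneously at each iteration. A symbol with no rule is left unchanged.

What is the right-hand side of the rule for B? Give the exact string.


Answer: XXB

Derivation:
Trying B => XXB:
  Step 0: BX
  Step 1: XXBX
  Step 2: XXXXBX
Matches the given result.


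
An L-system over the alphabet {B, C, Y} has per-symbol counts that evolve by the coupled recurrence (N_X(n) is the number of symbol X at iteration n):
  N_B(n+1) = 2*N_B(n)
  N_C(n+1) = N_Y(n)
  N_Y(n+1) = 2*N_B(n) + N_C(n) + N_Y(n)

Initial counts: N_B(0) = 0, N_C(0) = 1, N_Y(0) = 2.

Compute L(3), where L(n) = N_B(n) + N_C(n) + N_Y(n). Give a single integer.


Step 0: N_B=0, N_C=1, N_Y=2, L=3
Step 1: N_B=0, N_C=2, N_Y=3, L=5
Step 2: N_B=0, N_C=3, N_Y=5, L=8
Step 3: N_B=0, N_C=5, N_Y=8, L=13

Answer: 13


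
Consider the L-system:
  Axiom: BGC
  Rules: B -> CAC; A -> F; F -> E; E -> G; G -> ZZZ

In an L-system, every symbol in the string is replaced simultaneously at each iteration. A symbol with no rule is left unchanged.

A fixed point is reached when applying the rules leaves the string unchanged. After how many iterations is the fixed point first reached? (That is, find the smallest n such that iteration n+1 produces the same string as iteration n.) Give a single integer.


Step 0: BGC
Step 1: CACZZZC
Step 2: CFCZZZC
Step 3: CECZZZC
Step 4: CGCZZZC
Step 5: CZZZCZZZC
Step 6: CZZZCZZZC  (unchanged — fixed point at step 5)

Answer: 5


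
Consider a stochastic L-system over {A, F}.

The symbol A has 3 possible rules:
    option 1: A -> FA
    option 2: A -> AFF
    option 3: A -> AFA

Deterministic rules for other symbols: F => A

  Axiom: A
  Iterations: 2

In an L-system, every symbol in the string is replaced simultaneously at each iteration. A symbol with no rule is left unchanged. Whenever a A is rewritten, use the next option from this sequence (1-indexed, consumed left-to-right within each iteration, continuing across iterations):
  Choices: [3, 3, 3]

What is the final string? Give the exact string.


Step 0: A
Step 1: AFA  (used choices [3])
Step 2: AFAAAFA  (used choices [3, 3])

Answer: AFAAAFA


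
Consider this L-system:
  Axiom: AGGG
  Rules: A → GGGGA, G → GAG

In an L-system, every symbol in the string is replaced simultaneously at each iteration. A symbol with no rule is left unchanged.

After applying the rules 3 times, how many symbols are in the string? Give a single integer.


Step 0: length = 4
Step 1: length = 14
Step 2: length = 50
Step 3: length = 178

Answer: 178


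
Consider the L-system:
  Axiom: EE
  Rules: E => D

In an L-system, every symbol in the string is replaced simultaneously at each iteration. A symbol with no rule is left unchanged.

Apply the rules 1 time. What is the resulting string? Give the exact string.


Step 0: EE
Step 1: DD

Answer: DD


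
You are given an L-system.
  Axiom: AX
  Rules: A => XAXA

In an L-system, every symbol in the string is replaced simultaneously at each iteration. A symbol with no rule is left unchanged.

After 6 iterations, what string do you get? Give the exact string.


Answer: XXXXXXAXAXXAXAXXXAXAXXAXAXXXXAXAXXAXAXXXAXAXXAXAXXXXXAXAXXAXAXXXAXAXXAXAXXXXAXAXXAXAXXXAXAXXAXAXXXXXXAXAXXAXAXXXAXAXXAXAXXXXAXAXXAXAXXXAXAXXAXAXXXXXAXAXXAXAXXXAXAXXAXAXXXXAXAXXAXAXXXAXAXXAXAX

Derivation:
Step 0: AX
Step 1: XAXAX
Step 2: XXAXAXXAXAX
Step 3: XXXAXAXXAXAXXXAXAXXAXAX
Step 4: XXXXAXAXXAXAXXXAXAXXAXAXXXXAXAXXAXAXXXAXAXXAXAX
Step 5: XXXXXAXAXXAXAXXXAXAXXAXAXXXXAXAXXAXAXXXAXAXXAXAXXXXXAXAXXAXAXXXAXAXXAXAXXXXAXAXXAXAXXXAXAXXAXAX
Step 6: XXXXXXAXAXXAXAXXXAXAXXAXAXXXXAXAXXAXAXXXAXAXXAXAXXXXXAXAXXAXAXXXAXAXXAXAXXXXAXAXXAXAXXXAXAXXAXAXXXXXXAXAXXAXAXXXAXAXXAXAXXXXAXAXXAXAXXXAXAXXAXAXXXXXAXAXXAXAXXXAXAXXAXAXXXXAXAXXAXAXXXAXAXXAXAX


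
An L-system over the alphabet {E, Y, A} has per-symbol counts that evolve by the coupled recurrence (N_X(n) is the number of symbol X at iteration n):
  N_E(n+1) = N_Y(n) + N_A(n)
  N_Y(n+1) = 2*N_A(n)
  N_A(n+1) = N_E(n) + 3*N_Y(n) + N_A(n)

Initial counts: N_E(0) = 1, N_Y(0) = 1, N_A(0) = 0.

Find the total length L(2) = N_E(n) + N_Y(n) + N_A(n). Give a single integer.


Answer: 17

Derivation:
Step 0: N_E=1, N_Y=1, N_A=0, L=2
Step 1: N_E=1, N_Y=0, N_A=4, L=5
Step 2: N_E=4, N_Y=8, N_A=5, L=17


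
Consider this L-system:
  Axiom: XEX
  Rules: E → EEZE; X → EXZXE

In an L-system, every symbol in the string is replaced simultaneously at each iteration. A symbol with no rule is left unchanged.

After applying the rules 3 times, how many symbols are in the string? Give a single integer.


Answer: 170

Derivation:
Step 0: length = 3
Step 1: length = 14
Step 2: length = 51
Step 3: length = 170


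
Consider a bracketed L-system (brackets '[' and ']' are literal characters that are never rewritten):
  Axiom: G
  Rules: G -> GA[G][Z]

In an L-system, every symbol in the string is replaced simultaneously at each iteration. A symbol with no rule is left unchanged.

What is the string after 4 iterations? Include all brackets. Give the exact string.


Step 0: G
Step 1: GA[G][Z]
Step 2: GA[G][Z]A[GA[G][Z]][Z]
Step 3: GA[G][Z]A[GA[G][Z]][Z]A[GA[G][Z]A[GA[G][Z]][Z]][Z]
Step 4: GA[G][Z]A[GA[G][Z]][Z]A[GA[G][Z]A[GA[G][Z]][Z]][Z]A[GA[G][Z]A[GA[G][Z]][Z]A[GA[G][Z]A[GA[G][Z]][Z]][Z]][Z]

Answer: GA[G][Z]A[GA[G][Z]][Z]A[GA[G][Z]A[GA[G][Z]][Z]][Z]A[GA[G][Z]A[GA[G][Z]][Z]A[GA[G][Z]A[GA[G][Z]][Z]][Z]][Z]


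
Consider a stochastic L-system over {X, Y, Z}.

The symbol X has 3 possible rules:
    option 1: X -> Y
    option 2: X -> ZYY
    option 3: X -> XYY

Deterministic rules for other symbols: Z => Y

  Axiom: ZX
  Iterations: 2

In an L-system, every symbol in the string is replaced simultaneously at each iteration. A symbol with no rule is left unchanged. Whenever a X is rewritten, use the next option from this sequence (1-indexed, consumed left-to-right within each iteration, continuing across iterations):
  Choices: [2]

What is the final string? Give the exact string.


Answer: YYYY

Derivation:
Step 0: ZX
Step 1: YZYY  (used choices [2])
Step 2: YYYY  (used choices [])


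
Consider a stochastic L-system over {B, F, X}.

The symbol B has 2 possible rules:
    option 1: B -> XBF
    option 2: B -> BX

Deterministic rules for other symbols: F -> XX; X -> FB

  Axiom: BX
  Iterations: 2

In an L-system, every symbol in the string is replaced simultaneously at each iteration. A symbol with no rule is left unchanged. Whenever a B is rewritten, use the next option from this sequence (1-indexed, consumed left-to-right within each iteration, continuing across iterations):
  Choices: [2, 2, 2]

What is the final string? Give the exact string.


Answer: BXFBXXBX

Derivation:
Step 0: BX
Step 1: BXFB  (used choices [2])
Step 2: BXFBXXBX  (used choices [2, 2])


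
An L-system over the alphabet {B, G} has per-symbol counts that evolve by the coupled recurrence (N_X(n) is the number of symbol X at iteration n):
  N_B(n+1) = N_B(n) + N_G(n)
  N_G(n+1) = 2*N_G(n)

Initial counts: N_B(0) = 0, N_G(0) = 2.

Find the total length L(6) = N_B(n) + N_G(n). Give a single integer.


Step 0: N_B=0, N_G=2, L=2
Step 1: N_B=2, N_G=4, L=6
Step 2: N_B=6, N_G=8, L=14
Step 3: N_B=14, N_G=16, L=30
Step 4: N_B=30, N_G=32, L=62
Step 5: N_B=62, N_G=64, L=126
Step 6: N_B=126, N_G=128, L=254

Answer: 254


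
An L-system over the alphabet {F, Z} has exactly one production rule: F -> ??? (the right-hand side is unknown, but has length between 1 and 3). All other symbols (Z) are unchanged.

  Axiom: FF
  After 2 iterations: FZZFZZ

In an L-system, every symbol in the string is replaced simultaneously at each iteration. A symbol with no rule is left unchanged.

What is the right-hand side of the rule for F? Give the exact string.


Answer: FZ

Derivation:
Trying F -> FZ:
  Step 0: FF
  Step 1: FZFZ
  Step 2: FZZFZZ
Matches the given result.


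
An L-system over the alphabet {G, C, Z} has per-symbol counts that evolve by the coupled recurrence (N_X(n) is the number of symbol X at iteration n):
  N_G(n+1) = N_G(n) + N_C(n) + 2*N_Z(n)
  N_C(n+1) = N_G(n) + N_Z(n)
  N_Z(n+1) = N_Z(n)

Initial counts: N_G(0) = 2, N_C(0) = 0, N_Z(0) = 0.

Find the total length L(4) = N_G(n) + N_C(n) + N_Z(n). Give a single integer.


Answer: 16

Derivation:
Step 0: N_G=2, N_C=0, N_Z=0, L=2
Step 1: N_G=2, N_C=2, N_Z=0, L=4
Step 2: N_G=4, N_C=2, N_Z=0, L=6
Step 3: N_G=6, N_C=4, N_Z=0, L=10
Step 4: N_G=10, N_C=6, N_Z=0, L=16


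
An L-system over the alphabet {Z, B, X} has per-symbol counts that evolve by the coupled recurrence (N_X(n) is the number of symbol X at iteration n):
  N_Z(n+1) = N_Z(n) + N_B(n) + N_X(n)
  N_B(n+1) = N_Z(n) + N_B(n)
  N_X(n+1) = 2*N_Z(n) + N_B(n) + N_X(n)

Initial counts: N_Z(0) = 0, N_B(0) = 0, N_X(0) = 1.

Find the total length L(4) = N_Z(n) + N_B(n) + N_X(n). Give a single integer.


Step 0: N_Z=0, N_B=0, N_X=1, L=1
Step 1: N_Z=1, N_B=0, N_X=1, L=2
Step 2: N_Z=2, N_B=1, N_X=3, L=6
Step 3: N_Z=6, N_B=3, N_X=8, L=17
Step 4: N_Z=17, N_B=9, N_X=23, L=49

Answer: 49


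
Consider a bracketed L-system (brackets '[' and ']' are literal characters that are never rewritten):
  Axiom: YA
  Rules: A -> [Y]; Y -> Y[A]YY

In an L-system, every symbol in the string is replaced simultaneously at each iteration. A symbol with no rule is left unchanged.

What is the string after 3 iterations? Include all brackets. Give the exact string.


Answer: Y[A]YY[[Y]]Y[A]YYY[A]YY[[Y[A]YY]]Y[A]YY[[Y]]Y[A]YYY[A]YYY[A]YY[[Y]]Y[A]YYY[A]YY[Y[A]YY[[Y]]Y[A]YYY[A]YY]

Derivation:
Step 0: YA
Step 1: Y[A]YY[Y]
Step 2: Y[A]YY[[Y]]Y[A]YYY[A]YY[Y[A]YY]
Step 3: Y[A]YY[[Y]]Y[A]YYY[A]YY[[Y[A]YY]]Y[A]YY[[Y]]Y[A]YYY[A]YYY[A]YY[[Y]]Y[A]YYY[A]YY[Y[A]YY[[Y]]Y[A]YYY[A]YY]


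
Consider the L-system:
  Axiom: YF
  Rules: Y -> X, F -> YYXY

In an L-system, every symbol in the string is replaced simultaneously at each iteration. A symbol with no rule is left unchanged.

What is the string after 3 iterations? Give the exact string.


Step 0: YF
Step 1: XYYXY
Step 2: XXXXX
Step 3: XXXXX

Answer: XXXXX


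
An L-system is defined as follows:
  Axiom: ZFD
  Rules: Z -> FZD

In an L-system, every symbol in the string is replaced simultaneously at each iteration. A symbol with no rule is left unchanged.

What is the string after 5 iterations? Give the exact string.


Answer: FFFFFZDDDDDFD

Derivation:
Step 0: ZFD
Step 1: FZDFD
Step 2: FFZDDFD
Step 3: FFFZDDDFD
Step 4: FFFFZDDDDFD
Step 5: FFFFFZDDDDDFD


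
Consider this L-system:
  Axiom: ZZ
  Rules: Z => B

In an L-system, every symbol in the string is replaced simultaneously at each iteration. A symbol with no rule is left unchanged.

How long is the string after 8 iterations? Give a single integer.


Step 0: length = 2
Step 1: length = 2
Step 2: length = 2
Step 3: length = 2
Step 4: length = 2
Step 5: length = 2
Step 6: length = 2
Step 7: length = 2
Step 8: length = 2

Answer: 2


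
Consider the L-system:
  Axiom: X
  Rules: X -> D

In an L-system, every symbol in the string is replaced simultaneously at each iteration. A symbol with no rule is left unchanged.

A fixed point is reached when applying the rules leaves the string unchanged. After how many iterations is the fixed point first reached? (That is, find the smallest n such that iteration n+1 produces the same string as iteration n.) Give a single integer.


Answer: 1

Derivation:
Step 0: X
Step 1: D
Step 2: D  (unchanged — fixed point at step 1)


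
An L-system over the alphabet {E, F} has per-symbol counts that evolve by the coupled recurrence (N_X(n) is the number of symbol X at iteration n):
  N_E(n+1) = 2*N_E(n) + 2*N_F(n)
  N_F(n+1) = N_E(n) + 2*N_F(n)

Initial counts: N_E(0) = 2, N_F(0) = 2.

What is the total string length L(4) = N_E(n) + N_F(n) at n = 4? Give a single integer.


Answer: 560

Derivation:
Step 0: N_E=2, N_F=2, L=4
Step 1: N_E=8, N_F=6, L=14
Step 2: N_E=28, N_F=20, L=48
Step 3: N_E=96, N_F=68, L=164
Step 4: N_E=328, N_F=232, L=560


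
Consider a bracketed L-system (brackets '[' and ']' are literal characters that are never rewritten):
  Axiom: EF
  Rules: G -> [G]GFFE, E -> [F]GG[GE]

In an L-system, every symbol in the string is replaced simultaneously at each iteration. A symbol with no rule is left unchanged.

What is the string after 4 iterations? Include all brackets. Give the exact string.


Step 0: EF
Step 1: [F]GG[GE]F
Step 2: [F][G]GFFE[G]GFFE[[G]GFFE[F]GG[GE]]F
Step 3: [F][[G]GFFE][G]GFFEFF[F]GG[GE][[G]GFFE][G]GFFEFF[F]GG[GE][[[G]GFFE][G]GFFEFF[F]GG[GE][F][G]GFFE[G]GFFE[[G]GFFE[F]GG[GE]]]F
Step 4: [F][[[G]GFFE][G]GFFEFF[F]GG[GE]][[G]GFFE][G]GFFEFF[F]GG[GE]FF[F][G]GFFE[G]GFFE[[G]GFFE[F]GG[GE]][[[G]GFFE][G]GFFEFF[F]GG[GE]][[G]GFFE][G]GFFEFF[F]GG[GE]FF[F][G]GFFE[G]GFFE[[G]GFFE[F]GG[GE]][[[[G]GFFE][G]GFFEFF[F]GG[GE]][[G]GFFE][G]GFFEFF[F]GG[GE]FF[F][G]GFFE[G]GFFE[[G]GFFE[F]GG[GE]][F][[G]GFFE][G]GFFEFF[F]GG[GE][[G]GFFE][G]GFFEFF[F]GG[GE][[[G]GFFE][G]GFFEFF[F]GG[GE][F][G]GFFE[G]GFFE[[G]GFFE[F]GG[GE]]]]F

Answer: [F][[[G]GFFE][G]GFFEFF[F]GG[GE]][[G]GFFE][G]GFFEFF[F]GG[GE]FF[F][G]GFFE[G]GFFE[[G]GFFE[F]GG[GE]][[[G]GFFE][G]GFFEFF[F]GG[GE]][[G]GFFE][G]GFFEFF[F]GG[GE]FF[F][G]GFFE[G]GFFE[[G]GFFE[F]GG[GE]][[[[G]GFFE][G]GFFEFF[F]GG[GE]][[G]GFFE][G]GFFEFF[F]GG[GE]FF[F][G]GFFE[G]GFFE[[G]GFFE[F]GG[GE]][F][[G]GFFE][G]GFFEFF[F]GG[GE][[G]GFFE][G]GFFEFF[F]GG[GE][[[G]GFFE][G]GFFEFF[F]GG[GE][F][G]GFFE[G]GFFE[[G]GFFE[F]GG[GE]]]]F


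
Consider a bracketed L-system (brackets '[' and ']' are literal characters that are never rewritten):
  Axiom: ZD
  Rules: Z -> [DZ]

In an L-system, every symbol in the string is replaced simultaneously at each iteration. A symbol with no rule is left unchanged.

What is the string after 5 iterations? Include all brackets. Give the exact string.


Step 0: ZD
Step 1: [DZ]D
Step 2: [D[DZ]]D
Step 3: [D[D[DZ]]]D
Step 4: [D[D[D[DZ]]]]D
Step 5: [D[D[D[D[DZ]]]]]D

Answer: [D[D[D[D[DZ]]]]]D


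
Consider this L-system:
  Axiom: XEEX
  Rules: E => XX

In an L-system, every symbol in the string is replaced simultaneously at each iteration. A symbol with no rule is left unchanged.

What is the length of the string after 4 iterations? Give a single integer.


Step 0: length = 4
Step 1: length = 6
Step 2: length = 6
Step 3: length = 6
Step 4: length = 6

Answer: 6


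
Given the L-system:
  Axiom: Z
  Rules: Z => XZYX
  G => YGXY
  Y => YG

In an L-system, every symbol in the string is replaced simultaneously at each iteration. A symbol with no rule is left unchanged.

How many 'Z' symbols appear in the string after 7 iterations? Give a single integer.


Answer: 1

Derivation:
Step 0: Z  (1 'Z')
Step 1: XZYX  (1 'Z')
Step 2: XXZYXYGX  (1 'Z')
Step 3: XXXZYXYGXYGYGXYX  (1 'Z')
Step 4: XXXXZYXYGXYGYGXYXYGYGXYYGYGXYXYGX  (1 'Z')
Step 5: XXXXXZYXYGXYGYGXYXYGYGXYYGYGXYXYGXYGYGXYYGYGXYXYGYGYGXYYGYGXYXYGXYGYGXYX  (1 'Z')
Step 6: XXXXXXZYXYGXYGYGXYXYGYGXYYGYGXYXYGXYGYGXYYGYGXYXYGYGYGXYYGYGXYXYGXYGYGXYXYGYGXYYGYGXYXYGYGYGXYYGYGXYXYGXYGYGXYYGYGXYYGYGXYXYGYGYGXYYGYGXYXYGXYGYGXYXYGYGXYYGYGXYXYGX  (1 'Z')
Step 7: XXXXXXXZYXYGXYGYGXYXYGYGXYYGYGXYXYGXYGYGXYYGYGXYXYGYGYGXYYGYGXYXYGXYGYGXYXYGYGXYYGYGXYXYGYGYGXYYGYGXYXYGXYGYGXYYGYGXYYGYGXYXYGYGYGXYYGYGXYXYGXYGYGXYXYGYGXYYGYGXYXYGXYGYGXYYGYGXYXYGYGYGXYYGYGXYXYGXYGYGXYYGYGXYYGYGXYXYGYGYGXYYGYGXYXYGXYGYGXYXYGYGXYYGYGXYXYGYGYGXYYGYGXYXYGYGYGXYYGYGXYXYGXYGYGXYYGYGXYYGYGXYXYGYGYGXYYGYGXYXYGXYGYGXYXYGYGXYYGYGXYXYGXYGYGXYYGYGXYXYGYGYGXYYGYGXYXYGXYGYGXYX  (1 'Z')


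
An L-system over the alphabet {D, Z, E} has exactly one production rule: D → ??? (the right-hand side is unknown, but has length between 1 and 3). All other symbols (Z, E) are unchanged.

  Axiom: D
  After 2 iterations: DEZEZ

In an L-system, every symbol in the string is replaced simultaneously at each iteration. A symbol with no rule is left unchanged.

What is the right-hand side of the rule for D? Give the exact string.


Answer: DEZ

Derivation:
Trying D → DEZ:
  Step 0: D
  Step 1: DEZ
  Step 2: DEZEZ
Matches the given result.


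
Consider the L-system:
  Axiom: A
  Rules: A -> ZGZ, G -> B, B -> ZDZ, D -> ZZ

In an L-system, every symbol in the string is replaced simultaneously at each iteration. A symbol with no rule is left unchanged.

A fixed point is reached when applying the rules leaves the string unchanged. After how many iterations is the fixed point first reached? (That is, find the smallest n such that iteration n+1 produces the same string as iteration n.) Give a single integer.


Step 0: A
Step 1: ZGZ
Step 2: ZBZ
Step 3: ZZDZZ
Step 4: ZZZZZZ
Step 5: ZZZZZZ  (unchanged — fixed point at step 4)

Answer: 4


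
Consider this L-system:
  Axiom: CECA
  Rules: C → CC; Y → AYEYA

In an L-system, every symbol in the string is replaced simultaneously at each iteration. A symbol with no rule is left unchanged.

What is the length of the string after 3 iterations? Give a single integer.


Step 0: length = 4
Step 1: length = 6
Step 2: length = 10
Step 3: length = 18

Answer: 18


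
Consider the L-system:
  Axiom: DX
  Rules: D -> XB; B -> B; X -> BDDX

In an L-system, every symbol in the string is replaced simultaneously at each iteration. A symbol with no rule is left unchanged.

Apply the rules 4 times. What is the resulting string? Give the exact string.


Answer: BBDDXBBDDXBBXBXBBDDXBBBXBXBBDDXBBXBXBBDDXBBBDDXBBDDXBBXBXBBDDX

Derivation:
Step 0: DX
Step 1: XBBDDX
Step 2: BDDXBBXBXBBDDX
Step 3: BXBXBBDDXBBBDDXBBDDXBBXBXBBDDX
Step 4: BBDDXBBDDXBBXBXBBDDXBBBXBXBBDDXBBXBXBBDDXBBBDDXBBDDXBBXBXBBDDX


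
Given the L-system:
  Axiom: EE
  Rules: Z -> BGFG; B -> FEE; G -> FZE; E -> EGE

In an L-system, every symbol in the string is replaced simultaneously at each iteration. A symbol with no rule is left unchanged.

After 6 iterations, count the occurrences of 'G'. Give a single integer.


Answer: 236

Derivation:
Step 0: length=2, 'G' count=0
Step 1: length=6, 'G' count=2
Step 2: length=18, 'G' count=4
Step 3: length=52, 'G' count=14
Step 4: length=144, 'G' count=32
Step 5: length=390, 'G' count=94
Step 6: length=1046, 'G' count=236
Final string: EGEFZEEGEFBGFGEGEEGEFZEEGEFFEEFZEFFZEEGEFZEEGEEGEFZEEGEFBGFGEGEEGEFZEEGEFFEGEEGEFBGFGEGEFFBGFGEGEEGEFZEEGEFBGFGEGEEGEFZEEGEEGEFZEEGEFBGFGEGEEGEFZEEGEFFEEFZEFFZEEGEFZEEGEEGEFZEEGEFBGFGEGEEGEFZEEGEFFEGEFZEEGEEGEFZEEGEFFEEFZEFFZEEGEFZEEGEFFFEEFZEFFZEEGEFZEEGEEGEFZEEGEFBGFGEGEEGEFZEEGEFFEEFZEFFZEEGEFZEEGEEGEFZEEGEFBGFGEGEEGEFZEEGEEGEFZEEGEFBGFGEGEEGEFZEEGEFFEEFZEFFZEEGEFZEEGEEGEFZEEGEFBGFGEGEEGEFZEEGEFFEGEEGEFBGFGEGEFFBGFGEGEEGEFZEEGEFBGFGEGEEGEFZEEGEEGEFZEEGEFBGFGEGEEGEFZEEGEFFEEFZEFFZEEGEFZEEGEEGEFZEEGEFBGFGEGEEGEFZEEGEEGEFZEEGEFBGFGEGEEGEFZEEGEFFEEFZEFFZEEGEFZEEGEEGEFZEEGEFBGFGEGEEGEFZEEGEFFEGEEGEFBGFGEGEFFBGFGEGEEGEFZEEGEFBGFGEGEEGEFZEEGEEGEFZEEGEFBGFGEGEEGEFZEEGEFFEEFZEFFZEEGEFZEEGEEGEFZEEGEFBGFGEGEEGEFZEEGEFFEGEFZEEGEEGEFZEEGEFFEEFZEFFZEEGEFZEEGEFFFEEFZEFFZEEGEFZEEGEEGEFZEEGEFBGFGEGEEGEFZEEGEFFEEFZEFFZEEGEFZEEGEEGEFZEEGEFBGFGEGEEGEFZEEGEEGEFZEEGEFBGFGEGEEGEFZEEGEFFEEFZEFFZEEGEFZEEGEEGEFZEEGEFBGFGEGEEGEFZEEGEFFEGEEGEFBGFGEGEFFBGFGEGEEGEFZEEGEFBGFGEGEEGEFZEEGEEGEFZEEGEFBGFGEGEEGEFZEEGEFFEEFZEFFZEEGEFZEEGEEGEFZEEGEFBGFGEGEEGEFZEEGE


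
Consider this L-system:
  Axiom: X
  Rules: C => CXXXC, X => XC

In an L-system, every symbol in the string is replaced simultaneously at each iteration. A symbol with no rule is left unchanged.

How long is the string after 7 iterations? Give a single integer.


Step 0: length = 1
Step 1: length = 2
Step 2: length = 7
Step 3: length = 23
Step 4: length = 76
Step 5: length = 251
Step 6: length = 829
Step 7: length = 2738

Answer: 2738


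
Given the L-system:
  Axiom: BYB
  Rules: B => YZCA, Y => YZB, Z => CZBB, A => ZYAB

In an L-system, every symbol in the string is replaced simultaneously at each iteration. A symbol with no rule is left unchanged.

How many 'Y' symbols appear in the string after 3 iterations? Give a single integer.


Answer: 20

Derivation:
Step 0: BYB  (1 'Y')
Step 1: YZCAYZBYZCA  (3 'Y')
Step 2: YZBCZBBCZYABYZBCZBBYZCAYZBCZBBCZYAB  (6 'Y')
Step 3: YZBCZBBYZCACCZBBYZCAYZCACCZBBYZBZYABYZCAYZBCZBBYZCACCZBBYZCAYZCAYZBCZBBCZYABYZBCZBBYZCACCZBBYZCAYZCACCZBBYZBZYABYZCA  (20 'Y')


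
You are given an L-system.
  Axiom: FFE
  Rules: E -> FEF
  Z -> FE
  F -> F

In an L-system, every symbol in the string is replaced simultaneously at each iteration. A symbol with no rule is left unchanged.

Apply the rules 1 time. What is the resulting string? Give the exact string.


Answer: FFFEF

Derivation:
Step 0: FFE
Step 1: FFFEF


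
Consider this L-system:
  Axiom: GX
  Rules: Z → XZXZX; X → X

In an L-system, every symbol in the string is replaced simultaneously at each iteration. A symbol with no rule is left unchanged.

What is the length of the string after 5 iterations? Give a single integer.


Step 0: length = 2
Step 1: length = 2
Step 2: length = 2
Step 3: length = 2
Step 4: length = 2
Step 5: length = 2

Answer: 2


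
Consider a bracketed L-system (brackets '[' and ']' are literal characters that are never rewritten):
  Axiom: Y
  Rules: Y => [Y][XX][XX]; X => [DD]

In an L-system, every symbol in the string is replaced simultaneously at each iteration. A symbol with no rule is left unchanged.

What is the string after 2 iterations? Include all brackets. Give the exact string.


Step 0: Y
Step 1: [Y][XX][XX]
Step 2: [[Y][XX][XX]][[DD][DD]][[DD][DD]]

Answer: [[Y][XX][XX]][[DD][DD]][[DD][DD]]


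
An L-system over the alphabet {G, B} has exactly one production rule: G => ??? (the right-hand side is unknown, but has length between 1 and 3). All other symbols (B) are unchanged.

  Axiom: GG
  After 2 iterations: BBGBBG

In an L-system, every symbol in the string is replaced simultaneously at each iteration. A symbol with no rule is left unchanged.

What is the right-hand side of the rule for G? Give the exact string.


Answer: BG

Derivation:
Trying G => BG:
  Step 0: GG
  Step 1: BGBG
  Step 2: BBGBBG
Matches the given result.


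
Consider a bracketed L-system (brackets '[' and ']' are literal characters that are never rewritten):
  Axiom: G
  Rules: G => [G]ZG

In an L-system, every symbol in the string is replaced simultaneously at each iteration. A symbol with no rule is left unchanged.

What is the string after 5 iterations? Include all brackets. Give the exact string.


Answer: [[[[[G]ZG]Z[G]ZG]Z[[G]ZG]Z[G]ZG]Z[[[G]ZG]Z[G]ZG]Z[[G]ZG]Z[G]ZG]Z[[[[G]ZG]Z[G]ZG]Z[[G]ZG]Z[G]ZG]Z[[[G]ZG]Z[G]ZG]Z[[G]ZG]Z[G]ZG

Derivation:
Step 0: G
Step 1: [G]ZG
Step 2: [[G]ZG]Z[G]ZG
Step 3: [[[G]ZG]Z[G]ZG]Z[[G]ZG]Z[G]ZG
Step 4: [[[[G]ZG]Z[G]ZG]Z[[G]ZG]Z[G]ZG]Z[[[G]ZG]Z[G]ZG]Z[[G]ZG]Z[G]ZG
Step 5: [[[[[G]ZG]Z[G]ZG]Z[[G]ZG]Z[G]ZG]Z[[[G]ZG]Z[G]ZG]Z[[G]ZG]Z[G]ZG]Z[[[[G]ZG]Z[G]ZG]Z[[G]ZG]Z[G]ZG]Z[[[G]ZG]Z[G]ZG]Z[[G]ZG]Z[G]ZG


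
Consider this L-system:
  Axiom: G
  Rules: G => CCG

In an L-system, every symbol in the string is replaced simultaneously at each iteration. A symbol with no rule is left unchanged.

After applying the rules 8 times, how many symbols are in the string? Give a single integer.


Answer: 17

Derivation:
Step 0: length = 1
Step 1: length = 3
Step 2: length = 5
Step 3: length = 7
Step 4: length = 9
Step 5: length = 11
Step 6: length = 13
Step 7: length = 15
Step 8: length = 17


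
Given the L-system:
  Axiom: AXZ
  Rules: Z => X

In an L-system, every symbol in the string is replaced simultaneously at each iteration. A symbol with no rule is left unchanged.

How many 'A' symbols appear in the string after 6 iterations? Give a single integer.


Step 0: AXZ  (1 'A')
Step 1: AXX  (1 'A')
Step 2: AXX  (1 'A')
Step 3: AXX  (1 'A')
Step 4: AXX  (1 'A')
Step 5: AXX  (1 'A')
Step 6: AXX  (1 'A')

Answer: 1


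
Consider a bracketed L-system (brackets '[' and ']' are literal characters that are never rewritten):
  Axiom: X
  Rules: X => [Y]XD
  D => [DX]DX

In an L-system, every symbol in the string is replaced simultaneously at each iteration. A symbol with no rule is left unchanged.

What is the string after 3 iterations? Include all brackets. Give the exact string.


Step 0: X
Step 1: [Y]XD
Step 2: [Y][Y]XD[DX]DX
Step 3: [Y][Y][Y]XD[DX]DX[[DX]DX[Y]XD][DX]DX[Y]XD

Answer: [Y][Y][Y]XD[DX]DX[[DX]DX[Y]XD][DX]DX[Y]XD


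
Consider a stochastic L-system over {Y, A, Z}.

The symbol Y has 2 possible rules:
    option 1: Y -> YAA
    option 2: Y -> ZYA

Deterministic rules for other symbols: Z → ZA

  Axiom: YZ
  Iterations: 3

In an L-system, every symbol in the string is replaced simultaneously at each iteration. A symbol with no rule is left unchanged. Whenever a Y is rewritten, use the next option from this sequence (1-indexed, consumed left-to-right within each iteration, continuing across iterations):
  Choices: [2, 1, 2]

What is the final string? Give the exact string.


Step 0: YZ
Step 1: ZYAZA  (used choices [2])
Step 2: ZAYAAAZAA  (used choices [1])
Step 3: ZAAZYAAAAZAAA  (used choices [2])

Answer: ZAAZYAAAAZAAA


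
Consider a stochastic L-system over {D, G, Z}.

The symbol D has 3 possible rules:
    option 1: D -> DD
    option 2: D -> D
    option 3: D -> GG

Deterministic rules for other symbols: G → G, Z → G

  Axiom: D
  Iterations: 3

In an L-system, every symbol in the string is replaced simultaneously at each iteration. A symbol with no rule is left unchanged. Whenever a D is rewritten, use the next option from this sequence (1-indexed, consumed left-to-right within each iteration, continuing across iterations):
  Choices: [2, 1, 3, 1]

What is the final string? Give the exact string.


Step 0: D
Step 1: D  (used choices [2])
Step 2: DD  (used choices [1])
Step 3: GGDD  (used choices [3, 1])

Answer: GGDD


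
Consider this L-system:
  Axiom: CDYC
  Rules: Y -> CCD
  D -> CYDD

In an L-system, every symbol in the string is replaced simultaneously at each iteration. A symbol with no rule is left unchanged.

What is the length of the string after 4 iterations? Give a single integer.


Answer: 112

Derivation:
Step 0: length = 4
Step 1: length = 9
Step 2: length = 20
Step 3: length = 47
Step 4: length = 112


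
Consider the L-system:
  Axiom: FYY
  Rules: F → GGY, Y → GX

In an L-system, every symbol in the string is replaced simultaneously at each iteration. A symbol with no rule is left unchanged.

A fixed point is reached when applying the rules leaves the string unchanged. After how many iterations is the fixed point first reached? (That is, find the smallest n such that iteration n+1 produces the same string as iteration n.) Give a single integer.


Answer: 2

Derivation:
Step 0: FYY
Step 1: GGYGXGX
Step 2: GGGXGXGX
Step 3: GGGXGXGX  (unchanged — fixed point at step 2)


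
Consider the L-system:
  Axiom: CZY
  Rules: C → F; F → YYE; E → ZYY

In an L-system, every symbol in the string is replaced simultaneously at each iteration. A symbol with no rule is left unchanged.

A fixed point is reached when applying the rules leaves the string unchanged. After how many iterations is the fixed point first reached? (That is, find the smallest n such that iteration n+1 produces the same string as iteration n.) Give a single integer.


Step 0: CZY
Step 1: FZY
Step 2: YYEZY
Step 3: YYZYYZY
Step 4: YYZYYZY  (unchanged — fixed point at step 3)

Answer: 3


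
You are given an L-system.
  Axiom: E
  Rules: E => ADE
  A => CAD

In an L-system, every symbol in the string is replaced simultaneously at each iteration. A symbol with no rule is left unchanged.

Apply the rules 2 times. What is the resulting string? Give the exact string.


Answer: CADDADE

Derivation:
Step 0: E
Step 1: ADE
Step 2: CADDADE


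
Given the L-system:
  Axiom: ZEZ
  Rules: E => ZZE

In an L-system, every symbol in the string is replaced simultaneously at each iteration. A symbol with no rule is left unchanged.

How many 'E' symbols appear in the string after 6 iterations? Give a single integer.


Answer: 1

Derivation:
Step 0: ZEZ  (1 'E')
Step 1: ZZZEZ  (1 'E')
Step 2: ZZZZZEZ  (1 'E')
Step 3: ZZZZZZZEZ  (1 'E')
Step 4: ZZZZZZZZZEZ  (1 'E')
Step 5: ZZZZZZZZZZZEZ  (1 'E')
Step 6: ZZZZZZZZZZZZZEZ  (1 'E')


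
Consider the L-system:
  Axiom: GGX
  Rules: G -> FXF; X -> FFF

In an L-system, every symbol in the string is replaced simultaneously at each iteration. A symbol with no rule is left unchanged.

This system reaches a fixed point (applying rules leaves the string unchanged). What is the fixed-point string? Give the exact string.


Step 0: GGX
Step 1: FXFFXFFFF
Step 2: FFFFFFFFFFFFF
Step 3: FFFFFFFFFFFFF  (unchanged — fixed point at step 2)

Answer: FFFFFFFFFFFFF


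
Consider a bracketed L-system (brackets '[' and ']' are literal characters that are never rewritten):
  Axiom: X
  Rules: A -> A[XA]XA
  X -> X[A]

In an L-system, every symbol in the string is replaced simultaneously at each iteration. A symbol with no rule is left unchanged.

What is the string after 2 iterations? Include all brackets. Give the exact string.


Answer: X[A][A[XA]XA]

Derivation:
Step 0: X
Step 1: X[A]
Step 2: X[A][A[XA]XA]


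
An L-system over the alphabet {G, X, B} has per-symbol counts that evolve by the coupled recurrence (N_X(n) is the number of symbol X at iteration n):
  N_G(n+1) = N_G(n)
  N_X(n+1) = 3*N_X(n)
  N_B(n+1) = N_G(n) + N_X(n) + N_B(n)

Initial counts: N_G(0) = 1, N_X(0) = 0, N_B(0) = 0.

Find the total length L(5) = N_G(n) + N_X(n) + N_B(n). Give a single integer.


Step 0: N_G=1, N_X=0, N_B=0, L=1
Step 1: N_G=1, N_X=0, N_B=1, L=2
Step 2: N_G=1, N_X=0, N_B=2, L=3
Step 3: N_G=1, N_X=0, N_B=3, L=4
Step 4: N_G=1, N_X=0, N_B=4, L=5
Step 5: N_G=1, N_X=0, N_B=5, L=6

Answer: 6


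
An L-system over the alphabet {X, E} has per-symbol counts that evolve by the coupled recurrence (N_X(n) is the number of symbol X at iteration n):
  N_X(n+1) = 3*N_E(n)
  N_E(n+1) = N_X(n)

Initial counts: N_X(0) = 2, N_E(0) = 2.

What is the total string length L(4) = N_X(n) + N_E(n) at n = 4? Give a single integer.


Step 0: N_X=2, N_E=2, L=4
Step 1: N_X=6, N_E=2, L=8
Step 2: N_X=6, N_E=6, L=12
Step 3: N_X=18, N_E=6, L=24
Step 4: N_X=18, N_E=18, L=36

Answer: 36


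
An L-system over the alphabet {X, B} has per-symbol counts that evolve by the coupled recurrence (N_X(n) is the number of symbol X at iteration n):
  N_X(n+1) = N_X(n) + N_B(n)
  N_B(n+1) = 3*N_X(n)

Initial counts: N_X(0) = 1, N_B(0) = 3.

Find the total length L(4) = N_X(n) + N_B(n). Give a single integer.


Step 0: N_X=1, N_B=3, L=4
Step 1: N_X=4, N_B=3, L=7
Step 2: N_X=7, N_B=12, L=19
Step 3: N_X=19, N_B=21, L=40
Step 4: N_X=40, N_B=57, L=97

Answer: 97


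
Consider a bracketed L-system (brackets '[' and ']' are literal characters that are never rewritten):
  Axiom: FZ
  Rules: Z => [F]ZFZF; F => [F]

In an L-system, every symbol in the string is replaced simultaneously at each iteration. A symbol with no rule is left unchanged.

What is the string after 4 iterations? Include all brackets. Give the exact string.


Answer: [[[[F]]]][[[[F]]]][[[F]]][[F]][F]ZFZF[F][F]ZFZF[F][[F]][[F]][F]ZFZF[F][F]ZFZF[F][[F]][[[F]]][[[F]]][[F]][F]ZFZF[F][F]ZFZF[F][[F]][[F]][F]ZFZF[F][F]ZFZF[F][[F]][[[F]]]

Derivation:
Step 0: FZ
Step 1: [F][F]ZFZF
Step 2: [[F]][[F]][F]ZFZF[F][F]ZFZF[F]
Step 3: [[[F]]][[[F]]][[F]][F]ZFZF[F][F]ZFZF[F][[F]][[F]][F]ZFZF[F][F]ZFZF[F][[F]]
Step 4: [[[[F]]]][[[[F]]]][[[F]]][[F]][F]ZFZF[F][F]ZFZF[F][[F]][[F]][F]ZFZF[F][F]ZFZF[F][[F]][[[F]]][[[F]]][[F]][F]ZFZF[F][F]ZFZF[F][[F]][[F]][F]ZFZF[F][F]ZFZF[F][[F]][[[F]]]


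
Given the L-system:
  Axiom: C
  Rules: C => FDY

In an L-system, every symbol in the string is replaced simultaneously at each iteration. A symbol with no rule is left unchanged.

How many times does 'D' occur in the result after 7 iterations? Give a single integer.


Answer: 1

Derivation:
Step 0: C  (0 'D')
Step 1: FDY  (1 'D')
Step 2: FDY  (1 'D')
Step 3: FDY  (1 'D')
Step 4: FDY  (1 'D')
Step 5: FDY  (1 'D')
Step 6: FDY  (1 'D')
Step 7: FDY  (1 'D')


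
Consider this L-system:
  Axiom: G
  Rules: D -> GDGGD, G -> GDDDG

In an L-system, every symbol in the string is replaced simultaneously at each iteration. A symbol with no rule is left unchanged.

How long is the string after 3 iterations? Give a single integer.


Step 0: length = 1
Step 1: length = 5
Step 2: length = 25
Step 3: length = 125

Answer: 125


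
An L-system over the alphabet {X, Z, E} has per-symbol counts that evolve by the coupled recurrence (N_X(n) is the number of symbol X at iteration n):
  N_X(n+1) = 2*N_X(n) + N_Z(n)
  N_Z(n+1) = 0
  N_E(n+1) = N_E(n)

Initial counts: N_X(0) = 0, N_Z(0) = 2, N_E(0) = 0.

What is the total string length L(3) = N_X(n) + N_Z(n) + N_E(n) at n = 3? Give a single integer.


Step 0: N_X=0, N_Z=2, N_E=0, L=2
Step 1: N_X=2, N_Z=0, N_E=0, L=2
Step 2: N_X=4, N_Z=0, N_E=0, L=4
Step 3: N_X=8, N_Z=0, N_E=0, L=8

Answer: 8


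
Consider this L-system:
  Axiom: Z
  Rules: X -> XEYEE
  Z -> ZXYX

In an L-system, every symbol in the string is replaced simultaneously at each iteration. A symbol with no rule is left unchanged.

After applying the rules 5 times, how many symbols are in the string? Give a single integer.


Step 0: length = 1
Step 1: length = 4
Step 2: length = 15
Step 3: length = 34
Step 4: length = 61
Step 5: length = 96

Answer: 96


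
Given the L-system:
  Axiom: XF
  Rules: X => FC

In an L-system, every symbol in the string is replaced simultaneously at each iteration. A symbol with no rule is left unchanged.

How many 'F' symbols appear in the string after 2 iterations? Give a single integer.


Answer: 2

Derivation:
Step 0: XF  (1 'F')
Step 1: FCF  (2 'F')
Step 2: FCF  (2 'F')


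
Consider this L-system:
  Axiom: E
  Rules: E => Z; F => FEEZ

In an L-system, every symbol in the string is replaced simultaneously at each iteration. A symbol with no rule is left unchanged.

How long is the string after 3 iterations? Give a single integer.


Step 0: length = 1
Step 1: length = 1
Step 2: length = 1
Step 3: length = 1

Answer: 1


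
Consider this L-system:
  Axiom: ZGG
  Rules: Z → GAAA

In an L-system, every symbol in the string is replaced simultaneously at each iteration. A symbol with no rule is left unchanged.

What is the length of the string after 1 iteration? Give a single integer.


Step 0: length = 3
Step 1: length = 6

Answer: 6


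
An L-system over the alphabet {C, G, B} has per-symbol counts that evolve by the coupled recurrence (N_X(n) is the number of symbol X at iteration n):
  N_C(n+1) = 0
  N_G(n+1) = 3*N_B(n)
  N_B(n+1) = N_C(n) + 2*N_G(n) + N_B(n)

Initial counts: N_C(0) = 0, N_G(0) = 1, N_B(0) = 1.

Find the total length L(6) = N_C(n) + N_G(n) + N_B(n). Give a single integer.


Answer: 1458

Derivation:
Step 0: N_C=0, N_G=1, N_B=1, L=2
Step 1: N_C=0, N_G=3, N_B=3, L=6
Step 2: N_C=0, N_G=9, N_B=9, L=18
Step 3: N_C=0, N_G=27, N_B=27, L=54
Step 4: N_C=0, N_G=81, N_B=81, L=162
Step 5: N_C=0, N_G=243, N_B=243, L=486
Step 6: N_C=0, N_G=729, N_B=729, L=1458


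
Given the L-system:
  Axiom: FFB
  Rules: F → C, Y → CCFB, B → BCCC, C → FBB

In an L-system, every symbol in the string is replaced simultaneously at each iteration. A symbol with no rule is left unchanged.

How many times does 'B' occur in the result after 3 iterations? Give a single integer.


Step 0: FFB  (1 'B')
Step 1: CCBCCC  (1 'B')
Step 2: FBBFBBBCCCFBBFBBFBB  (11 'B')
Step 3: CBCCCBCCCCBCCCBCCCBCCCFBBFBBFBBCBCCCBCCCCBCCCBCCCCBCCCBCCC  (17 'B')

Answer: 17


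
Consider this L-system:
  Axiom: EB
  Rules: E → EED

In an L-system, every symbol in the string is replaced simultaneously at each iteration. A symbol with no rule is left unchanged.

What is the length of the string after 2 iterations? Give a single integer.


Step 0: length = 2
Step 1: length = 4
Step 2: length = 8

Answer: 8


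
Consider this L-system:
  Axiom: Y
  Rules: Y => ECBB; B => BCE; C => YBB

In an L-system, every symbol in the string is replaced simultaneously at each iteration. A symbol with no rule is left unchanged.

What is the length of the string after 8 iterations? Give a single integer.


Step 0: length = 1
Step 1: length = 4
Step 2: length = 10
Step 3: length = 25
Step 4: length = 61
Step 5: length = 148
Step 6: length = 358
Step 7: length = 865
Step 8: length = 2089

Answer: 2089


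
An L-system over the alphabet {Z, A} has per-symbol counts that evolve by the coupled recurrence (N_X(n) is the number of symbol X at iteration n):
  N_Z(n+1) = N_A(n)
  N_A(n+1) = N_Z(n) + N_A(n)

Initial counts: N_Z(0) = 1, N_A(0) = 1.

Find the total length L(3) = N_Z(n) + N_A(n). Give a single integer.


Answer: 8

Derivation:
Step 0: N_Z=1, N_A=1, L=2
Step 1: N_Z=1, N_A=2, L=3
Step 2: N_Z=2, N_A=3, L=5
Step 3: N_Z=3, N_A=5, L=8


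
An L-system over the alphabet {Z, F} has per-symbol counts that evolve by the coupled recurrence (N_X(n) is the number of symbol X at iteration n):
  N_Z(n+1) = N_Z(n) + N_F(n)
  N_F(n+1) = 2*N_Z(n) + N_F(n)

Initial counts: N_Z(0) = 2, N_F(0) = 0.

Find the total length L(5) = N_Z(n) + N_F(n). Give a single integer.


Answer: 198

Derivation:
Step 0: N_Z=2, N_F=0, L=2
Step 1: N_Z=2, N_F=4, L=6
Step 2: N_Z=6, N_F=8, L=14
Step 3: N_Z=14, N_F=20, L=34
Step 4: N_Z=34, N_F=48, L=82
Step 5: N_Z=82, N_F=116, L=198


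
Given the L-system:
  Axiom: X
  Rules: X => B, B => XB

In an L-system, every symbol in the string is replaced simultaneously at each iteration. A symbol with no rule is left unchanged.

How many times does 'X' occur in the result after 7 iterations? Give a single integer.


Answer: 8

Derivation:
Step 0: X  (1 'X')
Step 1: B  (0 'X')
Step 2: XB  (1 'X')
Step 3: BXB  (1 'X')
Step 4: XBBXB  (2 'X')
Step 5: BXBXBBXB  (3 'X')
Step 6: XBBXBBXBXBBXB  (5 'X')
Step 7: BXBXBBXBXBBXBBXBXBBXB  (8 'X')


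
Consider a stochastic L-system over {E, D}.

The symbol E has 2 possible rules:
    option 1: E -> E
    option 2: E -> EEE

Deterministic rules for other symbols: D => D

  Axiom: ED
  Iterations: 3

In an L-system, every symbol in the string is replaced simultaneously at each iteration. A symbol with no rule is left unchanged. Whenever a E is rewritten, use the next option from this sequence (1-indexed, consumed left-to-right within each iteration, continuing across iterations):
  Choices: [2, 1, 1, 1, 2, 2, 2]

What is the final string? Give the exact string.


Answer: EEEEEEEEED

Derivation:
Step 0: ED
Step 1: EEED  (used choices [2])
Step 2: EEED  (used choices [1, 1, 1])
Step 3: EEEEEEEEED  (used choices [2, 2, 2])


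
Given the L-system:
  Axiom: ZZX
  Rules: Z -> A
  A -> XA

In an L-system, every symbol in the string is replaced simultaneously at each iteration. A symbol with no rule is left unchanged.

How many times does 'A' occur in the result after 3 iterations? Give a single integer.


Answer: 2

Derivation:
Step 0: ZZX  (0 'A')
Step 1: AAX  (2 'A')
Step 2: XAXAX  (2 'A')
Step 3: XXAXXAX  (2 'A')


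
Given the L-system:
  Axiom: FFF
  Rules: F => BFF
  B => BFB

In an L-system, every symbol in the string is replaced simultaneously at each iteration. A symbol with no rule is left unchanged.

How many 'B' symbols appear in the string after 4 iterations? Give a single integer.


Answer: 120

Derivation:
Step 0: FFF  (0 'B')
Step 1: BFFBFFBFF  (3 'B')
Step 2: BFBBFFBFFBFBBFFBFFBFBBFFBFF  (12 'B')
Step 3: BFBBFFBFBBFBBFFBFFBFBBFFBFFBFBBFFBFBBFBBFFBFFBFBBFFBFFBFBBFFBFBBFBBFFBFFBFBBFFBFF  (39 'B')
Step 4: BFBBFFBFBBFBBFFBFFBFBBFFBFBBFBBFFBFBBFBBFFBFFBFBBFFBFFBFBBFFBFBBFBBFFBFFBFBBFFBFFBFBBFFBFBBFBBFFBFFBFBBFFBFBBFBBFFBFBBFBBFFBFFBFBBFFBFFBFBBFFBFBBFBBFFBFFBFBBFFBFFBFBBFFBFBBFBBFFBFFBFBBFFBFBBFBBFFBFBBFBBFFBFFBFBBFFBFFBFBBFFBFBBFBBFFBFFBFBBFFBFF  (120 'B')


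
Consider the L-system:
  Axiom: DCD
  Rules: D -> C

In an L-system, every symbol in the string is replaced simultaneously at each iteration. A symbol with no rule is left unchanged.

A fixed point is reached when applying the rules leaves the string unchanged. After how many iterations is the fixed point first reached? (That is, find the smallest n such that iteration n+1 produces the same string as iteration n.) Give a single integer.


Step 0: DCD
Step 1: CCC
Step 2: CCC  (unchanged — fixed point at step 1)

Answer: 1
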